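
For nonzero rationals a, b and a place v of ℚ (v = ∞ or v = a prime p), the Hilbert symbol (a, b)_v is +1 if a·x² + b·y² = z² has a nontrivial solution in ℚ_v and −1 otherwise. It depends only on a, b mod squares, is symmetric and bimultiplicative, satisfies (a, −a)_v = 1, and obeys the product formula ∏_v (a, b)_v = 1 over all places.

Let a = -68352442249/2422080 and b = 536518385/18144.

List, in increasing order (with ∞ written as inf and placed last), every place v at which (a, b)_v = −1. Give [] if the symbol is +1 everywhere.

Mod squares: a ≡ -5, b ≡ 910. Check v ∈ {∞, 2, 3, 5, 7, 13, 17, 29}.
v=13: a=13^6·(≡2), b=13^5·(≡6) mod 13; (2|13)=-1, (6|13)=-1; (−1)^{6·5·6}·(-1)^5·(-1)^6 = -1.
v=7: a=7^2·(≡4), b=7^-1·(≡2) mod 7; (4|7)=+1, (2|7)=+1; (−1)^{2·-1·3}·(+1)^-1·(+1)^2 = +1.
v=2: v_2(a)=-6, v_2(b)=-5; units ≡ 3, 7 (mod 8); ε·ε+αω+βω = 1·1+-6·0+-5·1 ≡ 0  ⇒  (a,b)_2 = +1.
v=∞: -5 < 0 and 910 > 0  ⇒  (a,b)_∞ = +1.
v=29: a=29^-2·(≡9), b=29^0·(≡3) mod 29; (9|29)=+1, (3|29)=-1; (−1)^{-2·0·14}·(+1)^0·(-1)^-2 = +1.
v=3: a=3^-2·(≡1), b=3^-4·(≡1) mod 3; (1|3)=+1, (1|3)=+1; (−1)^{-2·-4·1}·(+1)^-4·(+1)^-2 = +1.
v=5: a=5^-1·(≡1), b=5^1·(≡3) mod 5; (1|5)=+1, (3|5)=-1; (−1)^{-1·1·2}·(+1)^1·(-1)^-1 = -1.
v=17: a=17^2·(≡3), b=17^2·(≡13) mod 17; (3|17)=-1, (13|17)=+1; (−1)^{2·2·8}·(-1)^2·(+1)^2 = +1.
|Ram(-5, 910)| = 2, even; anisotropic at {5, 13}.

[5, 13]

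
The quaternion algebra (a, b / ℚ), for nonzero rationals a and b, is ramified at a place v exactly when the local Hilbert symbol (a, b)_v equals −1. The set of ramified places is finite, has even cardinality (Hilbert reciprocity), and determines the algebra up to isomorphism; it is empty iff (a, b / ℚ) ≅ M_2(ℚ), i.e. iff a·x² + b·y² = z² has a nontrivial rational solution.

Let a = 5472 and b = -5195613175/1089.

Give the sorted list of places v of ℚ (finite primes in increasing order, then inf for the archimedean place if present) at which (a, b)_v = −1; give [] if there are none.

(a, b) ≡ (38, -392863) mod (ℚ^×)²; places V = {2, 3, 5, 11, 19, 23, 29, 31, ∞}.
(a,b)_11: α=0, u≡5; β=-2, v≡8 (mod 11); (5|11)=+1, (8|11)=-1; sign (−1)^0·+1^-2·-1^0 = +1.
(a,b)_19: α=1, u≡3; β=1, v≡15 (mod 19); (3|19)=-1, (15|19)=-1; sign (−1)^1·-1^1·-1^1 = -1.
(a,b)_29: α=0, u≡20; β=1, v≡7 (mod 29); (20|29)=+1, (7|29)=+1; sign (−1)^0·+1^1·+1^0 = +1.
(a,b)_5: α=0, u≡2; β=2, v≡2 (mod 5); (2|5)=-1, (2|5)=-1; sign (−1)^0·-1^2·-1^0 = +1.
(a,b)_31: α=0, u≡16; β=1, v≡13 (mod 31); (16|31)=+1, (13|31)=-1; sign (−1)^0·+1^1·-1^0 = +1.
(a,b)_3: α=2, u≡2; β=-2, v≡2 (mod 3); (2|3)=-1, (2|3)=-1; sign (−1)^0·-1^-2·-1^2 = +1.
(a,b)_∞: sgn(38)=+, sgn(-392863)=−, so +1.
(a,b)_2: α=5, β=0; u≡3, v≡1 (mod 8); ε(u)ε(v)=1·0, αω(v)=5·0, βω(u)=0·1; sum ≡ 0  ⇒  +1.
(a,b)_23: α=0, u≡21; β=3, v≡2 (mod 23); (21|23)=-1, (2|23)=+1; sign (−1)^0·-1^3·+1^0 = -1.
|Ram(38, -392863)| = 2, even; anisotropic at {19, 23}.

[19, 23]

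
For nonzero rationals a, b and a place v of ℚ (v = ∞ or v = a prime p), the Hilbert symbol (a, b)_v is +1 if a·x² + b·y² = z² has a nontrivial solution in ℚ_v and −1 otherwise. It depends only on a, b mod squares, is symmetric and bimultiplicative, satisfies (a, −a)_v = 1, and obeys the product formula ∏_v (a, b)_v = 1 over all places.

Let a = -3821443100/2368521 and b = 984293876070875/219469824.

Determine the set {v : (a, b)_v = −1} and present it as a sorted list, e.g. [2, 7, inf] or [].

[29, 31, 47, 53]

Mod squares: a ≡ -72239, b ≡ 1545192210. Check v ∈ {∞, 2, 3, 5, 7, 17, 19, 23, 29, 31, 47, 53}.
v=3: a=3^-8·(≡1), b=3^-7·(≡1) mod 3; (1|3)=+1, (1|3)=+1; (−1)^{-8·-7·1}·(+1)^-7·(+1)^-8 = +1.
v=47: a=47^1·(≡7), b=47^1·(≡1) mod 47; (7|47)=+1, (1|47)=+1; (−1)^{1·1·23}·(+1)^1·(+1)^1 = -1.
v=19: a=19^-2·(≡12), b=19^0·(≡15) mod 19; (12|19)=-1, (15|19)=-1; (−1)^{-2·0·9}·(-1)^0·(-1)^-2 = +1.
v=7: a=7^0·(≡1), b=7^-2·(≡4) mod 7; (1|7)=+1, (4|7)=+1; (−1)^{0·-2·3}·(+1)^-2·(+1)^0 = +1.
v=31: a=31^0·(≡11), b=31^1·(≡25) mod 31; (11|31)=-1, (25|31)=+1; (−1)^{0·1·15}·(-1)^1·(+1)^0 = -1.
v=17: a=17^0·(≡11), b=17^2·(≡12) mod 17; (11|17)=-1, (12|17)=-1; (−1)^{0·2·8}·(-1)^2·(-1)^0 = +1.
v=5: a=5^2·(≡1), b=5^3·(≡3) mod 5; (1|5)=+1, (3|5)=-1; (−1)^{2·3·2}·(+1)^3·(-1)^2 = +1.
v=∞: -72239 < 0 and 1545192210 > 0  ⇒  (a,b)_∞ = +1.
v=23: a=23^2·(≡8), b=23^3·(≡12) mod 23; (8|23)=+1, (12|23)=+1; (−1)^{2·3·11}·(+1)^3·(+1)^2 = +1.
v=29: a=29^1·(≡3), b=29^1·(≡6) mod 29; (3|29)=-1, (6|29)=+1; (−1)^{1·1·14}·(-1)^1·(+1)^1 = -1.
v=2: v_2(a)=2, v_2(b)=-11; units ≡ 1, 1 (mod 8); ε·ε+αω+βω = 0·0+2·0+-11·0 ≡ 0  ⇒  (a,b)_2 = +1.
v=53: a=53^1·(≡49), b=53^1·(≡18) mod 53; (49|53)=+1, (18|53)=-1; (−1)^{1·1·26}·(+1)^1·(-1)^1 = -1.
Ram(-72239, 1545192210) = {29, 31, 47, 53}; no ℚ_29-point on the conic.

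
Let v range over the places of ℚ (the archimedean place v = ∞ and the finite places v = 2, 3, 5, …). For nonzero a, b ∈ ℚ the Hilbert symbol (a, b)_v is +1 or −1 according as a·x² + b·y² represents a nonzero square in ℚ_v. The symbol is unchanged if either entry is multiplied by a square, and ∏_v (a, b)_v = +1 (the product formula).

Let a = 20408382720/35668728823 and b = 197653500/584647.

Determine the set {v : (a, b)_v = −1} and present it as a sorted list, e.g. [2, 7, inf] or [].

Mod squares: a ≡ 35, b ≡ 105. Check v ∈ {∞, 2, 3, 5, 7, 11, 13, 17, 19}.
v=2: v_2(a)=8, v_2(b)=2; units ≡ 3, 1 (mod 8); ε·ε+αω+βω = 1·0+8·0+2·1 ≡ 0  ⇒  (a,b)_2 = +1.
v=13: a=13^-2·(≡4), b=13^0·(≡4) mod 13; (4|13)=+1, (4|13)=+1; (−1)^{-2·0·6}·(+1)^0·(+1)^-2 = +1.
v=5: a=5^1·(≡3), b=5^3·(≡4) mod 5; (3|5)=-1, (4|5)=+1; (−1)^{1·3·2}·(-1)^3·(+1)^1 = -1.
v=3: a=3^2·(≡2), b=3^3·(≡2) mod 3; (2|3)=-1, (2|3)=-1; (−1)^{2·3·1}·(-1)^3·(-1)^2 = -1.
v=19: a=19^-2·(≡11), b=19^0·(≡2) mod 19; (11|19)=+1, (2|19)=-1; (−1)^{-2·0·9}·(+1)^0·(-1)^-2 = +1.
v=∞: 35 > 0 and 105 > 0  ⇒  (a,b)_∞ = +1.
v=17: a=17^-4·(≡9), b=17^-4·(≡6) mod 17; (9|17)=+1, (6|17)=-1; (−1)^{-4·-4·8}·(+1)^-4·(-1)^-4 = +1.
v=7: a=7^-1·(≡6), b=7^-1·(≡4) mod 7; (6|7)=-1, (4|7)=+1; (−1)^{-1·-1·3}·(-1)^-1·(+1)^-1 = +1.
v=11: a=11^6·(≡7), b=11^4·(≡10) mod 11; (7|11)=-1, (10|11)=-1; (−1)^{6·4·5}·(-1)^4·(-1)^6 = +1.
(35, 105 / ℚ) ramifies at {3, 5}: a division algebra.

[3, 5]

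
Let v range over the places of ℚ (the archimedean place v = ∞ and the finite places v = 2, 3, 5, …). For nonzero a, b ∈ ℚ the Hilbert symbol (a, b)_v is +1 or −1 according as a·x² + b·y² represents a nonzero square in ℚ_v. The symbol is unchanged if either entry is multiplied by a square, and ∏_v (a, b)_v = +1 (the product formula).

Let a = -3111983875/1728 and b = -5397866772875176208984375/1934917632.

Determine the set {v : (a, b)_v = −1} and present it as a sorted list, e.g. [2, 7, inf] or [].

Mod squares: a ≡ -62985, b ≡ -910. Check v ∈ {∞, 2, 3, 5, 7, 11, 13, 17, 19}.
v=5: a=5^3·(≡3), b=5^9·(≡3) mod 5; (3|5)=-1, (3|5)=-1; (−1)^{3·9·2}·(-1)^9·(-1)^3 = +1.
v=17: a=17^1·(≡15), b=17^2·(≡8) mod 17; (15|17)=+1, (8|17)=+1; (−1)^{1·2·8}·(+1)^2·(+1)^1 = +1.
v=7: a=7^2·(≡2), b=7^7·(≡6) mod 7; (2|7)=+1, (6|7)=-1; (−1)^{2·7·3}·(+1)^7·(-1)^2 = +1.
v=13: a=13^1·(≡10), b=13^3·(≡11) mod 13; (10|13)=+1, (11|13)=-1; (−1)^{1·3·6}·(+1)^3·(-1)^1 = -1.
v=11: a=11^2·(≡5), b=11^4·(≡4) mod 11; (5|11)=+1, (4|11)=+1; (−1)^{2·4·5}·(+1)^4·(+1)^2 = +1.
v=3: a=3^-3·(≡2), b=3^-10·(≡2) mod 3; (2|3)=-1, (2|3)=-1; (−1)^{-3·-10·1}·(-1)^-10·(-1)^-3 = -1.
v=19: a=19^1·(≡18), b=19^2·(≡14) mod 19; (18|19)=-1, (14|19)=-1; (−1)^{1·2·9}·(-1)^2·(-1)^1 = -1.
v=∞: -62985 < 0 and -910 < 0  ⇒  (a,b)_∞ = -1.
v=2: v_2(a)=-6, v_2(b)=-15; units ≡ 7, 1 (mod 8); ε·ε+αω+βω = 1·0+-6·0+-15·0 ≡ 0  ⇒  (a,b)_2 = +1.
(-62985, -910 / ℚ) ramifies at {3, 13, 19, ∞}: a division algebra.

[3, 13, 19, inf]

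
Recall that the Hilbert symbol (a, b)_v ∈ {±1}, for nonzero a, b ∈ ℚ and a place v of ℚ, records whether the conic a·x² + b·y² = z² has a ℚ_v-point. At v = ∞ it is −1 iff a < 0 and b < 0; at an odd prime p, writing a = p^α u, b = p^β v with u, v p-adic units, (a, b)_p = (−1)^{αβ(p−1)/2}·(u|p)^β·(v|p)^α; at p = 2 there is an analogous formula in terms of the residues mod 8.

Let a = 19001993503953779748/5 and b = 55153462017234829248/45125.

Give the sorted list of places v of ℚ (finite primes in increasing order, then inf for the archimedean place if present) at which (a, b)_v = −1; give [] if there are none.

[23, 41]

Mod squares: a ≡ 32623085, b ≡ 2267915. Check v ∈ {∞, 2, 3, 5, 7, 11, 13, 17, 19, 23, 37, 41}.
v=13: a=13^4·(≡4), b=13^3·(≡7) mod 13; (4|13)=+1, (7|13)=-1; (−1)^{4·3·6}·(+1)^3·(-1)^4 = +1.
v=7: a=7^0·(≡6), b=7^2·(≡6) mod 7; (6|7)=-1, (6|7)=-1; (−1)^{0·2·3}·(-1)^2·(-1)^0 = +1.
v=3: a=3^6·(≡2), b=3^8·(≡2) mod 3; (2|3)=-1, (2|3)=-1; (−1)^{6·8·1}·(-1)^8·(-1)^6 = +1.
v=5: a=5^-1·(≡3), b=5^-3·(≡3) mod 5; (3|5)=-1, (3|5)=-1; (−1)^{-1·-3·2}·(-1)^-3·(-1)^-1 = +1.
v=23: a=23^1·(≡3), b=23^1·(≡9) mod 23; (3|23)=+1, (9|23)=+1; (−1)^{1·1·11}·(+1)^1·(+1)^1 = -1.
v=19: a=19^0·(≡11), b=19^-2·(≡3) mod 19; (11|19)=+1, (3|19)=-1; (−1)^{0·-2·9}·(+1)^-2·(-1)^0 = +1.
v=41: a=41^1·(≡40), b=41^1·(≡30) mod 41; (40|41)=+1, (30|41)=-1; (−1)^{1·1·20}·(+1)^1·(-1)^1 = -1.
v=37: a=37^1·(≡35), b=37^1·(≡13) mod 37; (35|37)=-1, (13|37)=-1; (−1)^{1·1·18}·(-1)^1·(-1)^1 = +1.
v=17: a=17^3·(≡12), b=17^2·(≡4) mod 17; (12|17)=-1, (4|17)=+1; (−1)^{3·2·8}·(-1)^2·(+1)^3 = +1.
v=2: v_2(a)=2, v_2(b)=6; units ≡ 5, 3 (mod 8); ε·ε+αω+βω = 0·1+2·1+6·1 ≡ 0  ⇒  (a,b)_2 = +1.
v=∞: 32623085 > 0 and 2267915 > 0  ⇒  (a,b)_∞ = +1.
v=11: a=11^3·(≡4), b=11^2·(≡4) mod 11; (4|11)=+1, (4|11)=+1; (−1)^{3·2·5}·(+1)^2·(+1)^3 = +1.
(32623085, 2267915 / ℚ) ramifies at {23, 41}: a division algebra.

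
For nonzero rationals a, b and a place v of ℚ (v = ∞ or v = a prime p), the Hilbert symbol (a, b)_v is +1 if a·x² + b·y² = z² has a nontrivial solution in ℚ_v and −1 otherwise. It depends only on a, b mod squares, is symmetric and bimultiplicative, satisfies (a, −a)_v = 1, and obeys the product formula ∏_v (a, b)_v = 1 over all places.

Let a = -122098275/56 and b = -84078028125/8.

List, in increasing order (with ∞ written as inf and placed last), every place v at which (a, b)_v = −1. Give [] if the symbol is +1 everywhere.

[2, inf]

(a, b) ≡ (-266, -10) mod (ℚ^×)²; places V = {2, 3, 5, 7, 13, 19, ∞}.
(a,b)_13: α=4, u≡7; β=2, v≡3 (mod 13); (7|13)=-1, (3|13)=+1; sign (−1)^0·-1^2·+1^4 = +1.
(a,b)_7: α=-1, u≡2; β=2, v≡4 (mod 7); (2|7)=+1, (4|7)=+1; sign (−1)^0·+1^2·+1^-1 = +1.
(a,b)_2: α=-3, β=-3; u≡3, v≡3 (mod 8); ε(u)ε(v)=1·1, αω(v)=-3·1, βω(u)=-3·1; sum ≡ 1  ⇒  -1.
(a,b)_∞: sgn(-266)=−, sgn(-10)=−, so -1.
(a,b)_19: α=1, u≡7; β=2, v≡9 (mod 19); (7|19)=+1, (9|19)=+1; sign (−1)^0·+1^2·+1^1 = +1.
(a,b)_5: α=2, u≡4; β=5, v≡2 (mod 5); (4|5)=+1, (2|5)=-1; sign (−1)^0·+1^5·-1^2 = +1.
(a,b)_3: α=2, u≡1; β=2, v≡2 (mod 3); (1|3)=+1, (2|3)=-1; sign (−1)^0·+1^2·-1^2 = +1.
|Ram(-266, -10)| = 2, even; anisotropic at {2, ∞}.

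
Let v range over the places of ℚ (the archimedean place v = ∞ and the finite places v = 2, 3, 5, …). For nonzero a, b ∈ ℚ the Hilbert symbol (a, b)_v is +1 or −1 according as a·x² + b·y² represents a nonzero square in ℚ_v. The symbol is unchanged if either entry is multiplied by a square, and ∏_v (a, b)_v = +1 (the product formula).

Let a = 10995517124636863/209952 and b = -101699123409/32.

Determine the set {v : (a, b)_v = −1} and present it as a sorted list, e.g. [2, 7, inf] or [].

Mod squares: a ≡ 6734, b ≡ -2. Check v ∈ {∞, 2, 3, 7, 13, 17, 37}.
v=3: a=3^-8·(≡2), b=3^2·(≡1) mod 3; (2|3)=-1, (1|3)=+1; (−1)^{-8·2·1}·(-1)^2·(+1)^-8 = +1.
v=13: a=13^5·(≡8), b=13^4·(≡8) mod 13; (8|13)=-1, (8|13)=-1; (−1)^{5·4·6}·(-1)^4·(-1)^5 = -1.
v=2: v_2(a)=-5, v_2(b)=-5; units ≡ 7, 7 (mod 8); ε·ε+αω+βω = 1·1+-5·0+-5·0 ≡ 1  ⇒  (a,b)_2 = -1.
v=17: a=17^4·(≡13), b=17^2·(≡15) mod 17; (13|17)=+1, (15|17)=+1; (−1)^{4·2·8}·(+1)^2·(+1)^4 = +1.
v=37: a=37^3·(≡25), b=37^2·(≡23) mod 37; (25|37)=+1, (23|37)=-1; (−1)^{3·2·18}·(+1)^2·(-1)^3 = -1.
v=∞: 6734 > 0 and -2 < 0  ⇒  (a,b)_∞ = +1.
v=7: a=7^1·(≡3), b=7^0·(≡3) mod 7; (3|7)=-1, (3|7)=-1; (−1)^{1·0·3}·(-1)^0·(-1)^1 = -1.
|Ram(6734, -2)| = 4, even; anisotropic at {2, 7, 13, 37}.

[2, 7, 13, 37]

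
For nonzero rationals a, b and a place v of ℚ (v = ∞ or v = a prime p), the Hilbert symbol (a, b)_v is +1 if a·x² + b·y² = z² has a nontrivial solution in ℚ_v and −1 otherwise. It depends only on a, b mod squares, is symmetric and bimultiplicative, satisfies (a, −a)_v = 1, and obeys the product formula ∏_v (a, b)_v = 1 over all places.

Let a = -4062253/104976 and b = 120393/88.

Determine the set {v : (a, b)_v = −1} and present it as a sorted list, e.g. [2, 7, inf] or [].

[3, 13]

Mod squares: a ≡ -13, b ≡ 6006. Check v ∈ {∞, 2, 3, 7, 11, 13, 43}.
v=43: a=43^2·(≡3), b=43^0·(≡18) mod 43; (3|43)=-1, (18|43)=-1; (−1)^{2·0·21}·(-1)^0·(-1)^2 = +1.
v=7: a=7^0·(≡2), b=7^3·(≡2) mod 7; (2|7)=+1, (2|7)=+1; (−1)^{0·3·3}·(+1)^3·(+1)^0 = +1.
v=11: a=11^0·(≡1), b=11^-1·(≡8) mod 11; (1|11)=+1, (8|11)=-1; (−1)^{0·-1·5}·(+1)^-1·(-1)^0 = +1.
v=3: a=3^-8·(≡2), b=3^3·(≡1) mod 3; (2|3)=-1, (1|3)=+1; (−1)^{-8·3·1}·(-1)^3·(+1)^-8 = -1.
v=2: v_2(a)=-4, v_2(b)=-3; units ≡ 3, 3 (mod 8); ε·ε+αω+βω = 1·1+-4·1+-3·1 ≡ 0  ⇒  (a,b)_2 = +1.
v=13: a=13^3·(≡10), b=13^1·(≡7) mod 13; (10|13)=+1, (7|13)=-1; (−1)^{3·1·6}·(+1)^1·(-1)^3 = -1.
v=∞: -13 < 0 and 6006 > 0  ⇒  (a,b)_∞ = +1.
(-13, 6006 / ℚ) ramifies at {3, 13}: a division algebra.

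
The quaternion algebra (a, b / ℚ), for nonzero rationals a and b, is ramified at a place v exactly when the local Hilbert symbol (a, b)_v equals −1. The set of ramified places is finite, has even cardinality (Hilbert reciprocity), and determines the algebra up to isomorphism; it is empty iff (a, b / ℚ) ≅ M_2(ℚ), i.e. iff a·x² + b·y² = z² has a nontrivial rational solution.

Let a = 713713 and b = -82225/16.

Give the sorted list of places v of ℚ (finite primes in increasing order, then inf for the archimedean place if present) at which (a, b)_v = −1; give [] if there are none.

[11, 23]

Mod squares: a ≡ 713713, b ≡ -3289. Check v ∈ {∞, 2, 5, 7, 11, 13, 23, 31}.
v=5: a=5^0·(≡3), b=5^2·(≡1) mod 5; (3|5)=-1, (1|5)=+1; (−1)^{0·2·2}·(-1)^2·(+1)^0 = +1.
v=∞: 713713 > 0 and -3289 < 0  ⇒  (a,b)_∞ = +1.
v=7: a=7^1·(≡4), b=7^0·(≡2) mod 7; (4|7)=+1, (2|7)=+1; (−1)^{1·0·3}·(+1)^0·(+1)^1 = +1.
v=23: a=23^1·(≡4), b=23^1·(≡8) mod 23; (4|23)=+1, (8|23)=+1; (−1)^{1·1·11}·(+1)^1·(+1)^1 = -1.
v=11: a=11^1·(≡5), b=11^1·(≡1) mod 11; (5|11)=+1, (1|11)=+1; (−1)^{1·1·5}·(+1)^1·(+1)^1 = -1.
v=31: a=31^1·(≡21), b=31^0·(≡5) mod 31; (21|31)=-1, (5|31)=+1; (−1)^{1·0·15}·(-1)^0·(+1)^1 = +1.
v=13: a=13^1·(≡2), b=13^1·(≡2) mod 13; (2|13)=-1, (2|13)=-1; (−1)^{1·1·6}·(-1)^1·(-1)^1 = +1.
v=2: v_2(a)=0, v_2(b)=-4; units ≡ 1, 7 (mod 8); ε·ε+αω+βω = 0·1+0·0+-4·0 ≡ 0  ⇒  (a,b)_2 = +1.
Ram(713713, -3289) = {11, 23}; no ℚ_11-point on the conic.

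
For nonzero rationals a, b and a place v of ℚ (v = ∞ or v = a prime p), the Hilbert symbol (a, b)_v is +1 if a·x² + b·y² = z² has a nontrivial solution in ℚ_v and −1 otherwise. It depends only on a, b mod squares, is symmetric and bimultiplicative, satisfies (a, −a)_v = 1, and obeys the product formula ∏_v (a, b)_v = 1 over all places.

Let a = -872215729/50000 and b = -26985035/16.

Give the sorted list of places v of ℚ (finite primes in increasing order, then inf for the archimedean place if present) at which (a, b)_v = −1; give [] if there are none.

[5, 7, 11, 23, 31, inf]

(a, b) ≡ (-168245, -550715) mod (ℚ^×)²; places V = {2, 5, 7, 11, 17, 19, 23, 31, ∞}.
(a,b)_∞: sgn(-168245)=−, sgn(-550715)=−, so -1.
(a,b)_2: α=-4, β=-4; u≡3, v≡5 (mod 8); ε(u)ε(v)=1·0, αω(v)=-4·1, βω(u)=-4·1; sum ≡ 0  ⇒  +1.
(a,b)_31: α=0, u≡13; β=1, v≡21 (mod 31); (13|31)=-1, (21|31)=-1; sign (−1)^0·-1^1·-1^0 = -1.
(a,b)_19: α=1, u≡12; β=1, v≡5 (mod 19); (12|19)=-1, (5|19)=+1; sign (−1)^1·-1^1·+1^1 = +1.
(a,b)_17: α=0, u≡8; β=1, v≡14 (mod 17); (8|17)=+1, (14|17)=-1; sign (−1)^0·+1^1·-1^0 = +1.
(a,b)_23: α=3, u≡21; β=0, v≡21 (mod 23); (21|23)=-1, (21|23)=-1; sign (−1)^0·-1^0·-1^3 = -1.
(a,b)_5: α=-5, u≡1; β=1, v≡3 (mod 5); (1|5)=+1, (3|5)=-1; sign (−1)^0·+1^1·-1^-5 = -1.
(a,b)_7: α=3, u≡6; β=2, v≡5 (mod 7); (6|7)=-1, (5|7)=-1; sign (−1)^0·-1^2·-1^3 = -1.
(a,b)_11: α=1, u≡10; β=1, v≡7 (mod 11); (10|11)=-1, (7|11)=-1; sign (−1)^1·-1^1·-1^1 = -1.
Ram(-168245, -550715) = {5, 7, 11, 23, 31, ∞}; no ℚ_5-point on the conic.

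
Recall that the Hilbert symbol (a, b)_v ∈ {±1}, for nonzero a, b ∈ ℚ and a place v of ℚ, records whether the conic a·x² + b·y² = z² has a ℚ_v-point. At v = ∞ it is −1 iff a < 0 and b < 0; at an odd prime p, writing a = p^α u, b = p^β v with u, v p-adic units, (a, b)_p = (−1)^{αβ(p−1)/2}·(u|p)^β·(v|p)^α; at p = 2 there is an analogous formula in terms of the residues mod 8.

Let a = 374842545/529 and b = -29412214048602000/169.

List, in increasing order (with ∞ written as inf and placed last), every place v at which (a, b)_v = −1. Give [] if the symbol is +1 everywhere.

(a, b) ≡ (1038345, -1705) mod (ℚ^×)²; places V = {2, 3, 5, 7, 11, 13, 19, 23, 29, 31, ∞}.
(a,b)_7: α=1, u≡5; β=2, v≡3 (mod 7); (5|7)=-1, (3|7)=-1; sign (−1)^0·-1^2·-1^1 = -1.
(a,b)_5: α=1, u≡1; β=3, v≡1 (mod 5); (1|5)=+1, (1|5)=+1; sign (−1)^0·+1^3·+1^1 = +1.
(a,b)_29: α=1, u≡27; β=2, v≡23 (mod 29); (27|29)=-1, (23|29)=+1; sign (−1)^0·-1^2·+1^1 = +1.
(a,b)_23: α=-2, u≡22; β=0, v≡21 (mod 23); (22|23)=-1, (21|23)=-1; sign (−1)^0·-1^0·-1^-2 = +1.
(a,b)_∞: sgn(1038345)=+, sgn(-1705)=−, so +1.
(a,b)_19: α=2, u≡8; β=0, v≡7 (mod 19); (8|19)=-1, (7|19)=+1; sign (−1)^0·-1^0·+1^2 = +1.
(a,b)_31: α=1, u≡26; β=3, v≡2 (mod 31); (26|31)=-1, (2|31)=+1; sign (−1)^1·-1^3·+1^1 = +1.
(a,b)_11: α=1, u≡3; β=3, v≡2 (mod 11); (3|11)=+1, (2|11)=-1; sign (−1)^1·+1^3·-1^1 = +1.
(a,b)_13: α=0, u≡10; β=-2, v≡8 (mod 13); (10|13)=+1, (8|13)=-1; sign (−1)^0·+1^-2·-1^0 = +1.
(a,b)_3: α=1, u≡2; β=2, v≡2 (mod 3); (2|3)=-1, (2|3)=-1; sign (−1)^0·-1^2·-1^1 = -1.
(a,b)_2: α=0, β=4; u≡1, v≡7 (mod 8); ε(u)ε(v)=0·1, αω(v)=0·0, βω(u)=4·0; sum ≡ 0  ⇒  +1.
(1038345, -1705 / ℚ) ramifies at {3, 7}: a division algebra.

[3, 7]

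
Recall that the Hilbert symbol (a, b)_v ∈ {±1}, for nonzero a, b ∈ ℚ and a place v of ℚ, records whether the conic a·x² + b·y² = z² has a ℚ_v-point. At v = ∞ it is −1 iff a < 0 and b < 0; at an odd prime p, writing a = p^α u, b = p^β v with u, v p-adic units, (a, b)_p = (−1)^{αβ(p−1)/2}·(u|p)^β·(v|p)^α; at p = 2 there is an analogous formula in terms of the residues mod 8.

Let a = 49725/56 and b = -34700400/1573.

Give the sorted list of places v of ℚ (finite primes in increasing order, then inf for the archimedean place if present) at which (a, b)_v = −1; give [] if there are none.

[2, 13]

Mod squares: a ≡ 3094, b ≡ -1547. Check v ∈ {∞, 2, 3, 5, 7, 11, 13, 17}.
v=∞: 3094 > 0 and -1547 < 0  ⇒  (a,b)_∞ = +1.
v=5: a=5^2·(≡4), b=5^2·(≡3) mod 5; (4|5)=+1, (3|5)=-1; (−1)^{2·2·2}·(+1)^2·(-1)^2 = +1.
v=13: a=13^1·(≡4), b=13^-1·(≡8) mod 13; (4|13)=+1, (8|13)=-1; (−1)^{1·-1·6}·(+1)^-1·(-1)^1 = -1.
v=17: a=17^1·(≡7), b=17^1·(≡14) mod 17; (7|17)=-1, (14|17)=-1; (−1)^{1·1·8}·(-1)^1·(-1)^1 = +1.
v=3: a=3^2·(≡1), b=3^6·(≡1) mod 3; (1|3)=+1, (1|3)=+1; (−1)^{2·6·1}·(+1)^6·(+1)^2 = +1.
v=2: v_2(a)=-3, v_2(b)=4; units ≡ 3, 5 (mod 8); ε·ε+αω+βω = 1·0+-3·1+4·1 ≡ 1  ⇒  (a,b)_2 = -1.
v=11: a=11^0·(≡5), b=11^-2·(≡1) mod 11; (5|11)=+1, (1|11)=+1; (−1)^{0·-2·5}·(+1)^-2·(+1)^0 = +1.
v=7: a=7^-1·(≡4), b=7^1·(≡5) mod 7; (4|7)=+1, (5|7)=-1; (−1)^{-1·1·3}·(+1)^1·(-1)^-1 = +1.
Ram(3094, -1547) = {2, 13}; no ℚ_2-point on the conic.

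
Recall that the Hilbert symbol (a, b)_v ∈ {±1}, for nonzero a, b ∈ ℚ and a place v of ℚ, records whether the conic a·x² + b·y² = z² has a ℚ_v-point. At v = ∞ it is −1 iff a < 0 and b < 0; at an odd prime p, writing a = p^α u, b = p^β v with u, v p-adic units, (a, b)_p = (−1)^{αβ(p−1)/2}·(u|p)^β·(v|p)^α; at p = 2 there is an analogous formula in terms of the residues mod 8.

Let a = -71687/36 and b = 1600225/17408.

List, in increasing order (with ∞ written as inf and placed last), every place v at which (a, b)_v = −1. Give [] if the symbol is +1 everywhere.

[7, 11]

(a, b) ≡ (-1463, 17) mod (ℚ^×)²; places V = {2, 3, 5, 7, 11, 17, 19, 23, ∞}.
(a,b)_7: α=3, u≡1; β=0, v≡3 (mod 7); (1|7)=+1, (3|7)=-1; sign (−1)^0·+1^0·-1^3 = -1.
(a,b)_11: α=1, u≡2; β=2, v≡6 (mod 11); (2|11)=-1, (6|11)=-1; sign (−1)^0·-1^2·-1^1 = -1.
(a,b)_2: α=-2, β=-10; u≡1, v≡1 (mod 8); ε(u)ε(v)=0·0, αω(v)=-2·0, βω(u)=-10·0; sum ≡ 0  ⇒  +1.
(a,b)_3: α=-2, u≡1; β=0, v≡2 (mod 3); (1|3)=+1, (2|3)=-1; sign (−1)^0·+1^0·-1^-2 = +1.
(a,b)_5: α=0, u≡3; β=2, v≡3 (mod 5); (3|5)=-1, (3|5)=-1; sign (−1)^0·-1^2·-1^0 = +1.
(a,b)_∞: sgn(-1463)=−, sgn(17)=+, so +1.
(a,b)_23: α=0, u≡18; β=2, v≡19 (mod 23); (18|23)=+1, (19|23)=-1; sign (−1)^0·+1^2·-1^0 = +1.
(a,b)_17: α=0, u≡1; β=-1, v≡8 (mod 17); (1|17)=+1, (8|17)=+1; sign (−1)^0·+1^-1·+1^0 = +1.
(a,b)_19: α=1, u≡15; β=0, v≡16 (mod 19); (15|19)=-1, (16|19)=+1; sign (−1)^0·-1^0·+1^1 = +1.
Ram(-1463, 17) = {7, 11}; no ℚ_7-point on the conic.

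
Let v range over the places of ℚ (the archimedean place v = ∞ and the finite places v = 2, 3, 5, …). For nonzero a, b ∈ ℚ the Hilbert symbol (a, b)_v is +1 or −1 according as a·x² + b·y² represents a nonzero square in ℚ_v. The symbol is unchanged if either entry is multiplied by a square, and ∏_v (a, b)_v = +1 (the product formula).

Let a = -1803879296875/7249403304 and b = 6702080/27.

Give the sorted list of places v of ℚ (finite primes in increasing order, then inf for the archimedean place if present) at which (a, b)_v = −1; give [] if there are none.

(a, b) ≡ (-494, 19635) mod (ℚ^×)²; places V = {2, 3, 5, 7, 11, 13, 17, 19, 23, 29, ∞}.
(a,b)_23: α=-2, u≡6; β=0, v≡16 (mod 23); (6|23)=+1, (16|23)=+1; sign (−1)^0·+1^0·+1^-2 = +1.
(a,b)_5: α=8, u≡1; β=1, v≡3 (mod 5); (1|5)=+1, (3|5)=-1; sign (−1)^0·+1^1·-1^8 = +1.
(a,b)_29: α=2, u≡28; β=0, v≡26 (mod 29); (28|29)=+1, (26|29)=-1; sign (−1)^0·+1^0·-1^2 = +1.
(a,b)_17: α=2, u≡2; β=1, v≡1 (mod 17); (2|17)=+1, (1|17)=+1; sign (−1)^0·+1^1·+1^2 = +1.
(a,b)_7: α=0, u≡3; β=1, v≡6 (mod 7); (3|7)=-1, (6|7)=-1; sign (−1)^0·-1^1·-1^0 = -1.
(a,b)_2: α=-3, β=10; u≡1, v≡3 (mod 8); ε(u)ε(v)=0·1, αω(v)=-3·1, βω(u)=10·0; sum ≡ 1  ⇒  -1.
(a,b)_3: α=-2, u≡1; β=-3, v≡2 (mod 3); (1|3)=+1, (2|3)=-1; sign (−1)^0·+1^-3·-1^-2 = +1.
(a,b)_∞: sgn(-494)=−, sgn(19635)=+, so +1.
(a,b)_11: α=-4, u≡4; β=1, v≡9 (mod 11); (4|11)=+1, (9|11)=+1; sign (−1)^0·+1^1·+1^-4 = +1.
(a,b)_13: α=-1, u≡1; β=0, v≡8 (mod 13); (1|13)=+1, (8|13)=-1; sign (−1)^0·+1^0·-1^-1 = -1.
(a,b)_19: α=1, u≡12; β=0, v≡12 (mod 19); (12|19)=-1, (12|19)=-1; sign (−1)^0·-1^0·-1^1 = -1.
|Ram(-494, 19635)| = 4, even; anisotropic at {2, 7, 13, 19}.

[2, 7, 13, 19]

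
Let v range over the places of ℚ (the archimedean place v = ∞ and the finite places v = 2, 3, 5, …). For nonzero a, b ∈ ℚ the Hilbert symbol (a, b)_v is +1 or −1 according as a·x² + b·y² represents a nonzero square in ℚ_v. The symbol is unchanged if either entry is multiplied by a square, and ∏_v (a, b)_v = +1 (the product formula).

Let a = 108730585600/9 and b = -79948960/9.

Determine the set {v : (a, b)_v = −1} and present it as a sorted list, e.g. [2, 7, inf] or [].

[2, 13]

(a, b) ≡ (58786, -17290) mod (ℚ^×)²; places V = {2, 3, 5, 7, 13, 17, 19, ∞}.
(a,b)_5: α=2, u≡1; β=1, v≡2 (mod 5); (1|5)=+1, (2|5)=-1; sign (−1)^0·+1^1·-1^2 = +1.
(a,b)_3: α=-2, u≡1; β=-2, v≡2 (mod 3); (1|3)=+1, (2|3)=-1; sign (−1)^0·+1^-2·-1^-2 = +1.
(a,b)_2: α=9, β=5; u≡1, v≡3 (mod 8); ε(u)ε(v)=0·1, αω(v)=9·1, βω(u)=5·0; sum ≡ 1  ⇒  -1.
(a,b)_13: α=1, u≡6; β=1, v≡9 (mod 13); (6|13)=-1, (9|13)=+1; sign (−1)^0·-1^1·+1^1 = -1.
(a,b)_7: α=1, u≡3; β=1, v≡2 (mod 7); (3|7)=-1, (2|7)=+1; sign (−1)^1·-1^1·+1^1 = +1.
(a,b)_∞: sgn(58786)=+, sgn(-17290)=−, so +1.
(a,b)_19: α=1, u≡4; β=1, v≡10 (mod 19); (4|19)=+1, (10|19)=-1; sign (−1)^1·+1^1·-1^1 = +1.
(a,b)_17: α=3, u≡10; β=2, v≡2 (mod 17); (10|17)=-1, (2|17)=+1; sign (−1)^0·-1^2·+1^3 = +1.
|Ram(58786, -17290)| = 2, even; anisotropic at {2, 13}.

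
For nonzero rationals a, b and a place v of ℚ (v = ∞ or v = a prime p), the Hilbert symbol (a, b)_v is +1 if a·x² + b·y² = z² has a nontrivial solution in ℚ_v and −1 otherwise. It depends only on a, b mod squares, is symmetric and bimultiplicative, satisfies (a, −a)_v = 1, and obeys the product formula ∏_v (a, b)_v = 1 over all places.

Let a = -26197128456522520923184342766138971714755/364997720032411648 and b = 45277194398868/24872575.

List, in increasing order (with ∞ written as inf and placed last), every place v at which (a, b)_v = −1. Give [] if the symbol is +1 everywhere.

[2, 43]

Mod squares: a ≡ -561085, b ≡ 117691. Check v ∈ {∞, 2, 3, 5, 7, 11, 13, 17, 23, 29, 31, 41, 43}.
v=29: a=29^-2·(≡13), b=29^-2·(≡22) mod 29; (13|29)=+1, (22|29)=+1; (−1)^{-2·-2·14}·(+1)^-2·(+1)^-2 = +1.
v=17: a=17^3·(≡1), b=17^1·(≡1) mod 17; (1|17)=+1, (1|17)=+1; (−1)^{3·1·8}·(+1)^1·(+1)^3 = +1.
v=5: a=5^1·(≡3), b=5^-2·(≡1) mod 5; (3|5)=-1, (1|5)=+1; (−1)^{1·-2·2}·(-1)^-2·(+1)^1 = +1.
v=43: a=43^4·(≡7), b=43^1·(≡19) mod 43; (7|43)=-1, (19|43)=-1; (−1)^{4·1·21}·(-1)^1·(-1)^4 = -1.
v=∞: -561085 < 0 and 117691 > 0  ⇒  (a,b)_∞ = +1.
v=7: a=7^-3·(≡1), b=7^-1·(≡3) mod 7; (1|7)=+1, (3|7)=-1; (−1)^{-3·-1·3}·(+1)^-1·(-1)^-3 = +1.
v=11: a=11^2·(≡9), b=11^0·(≡7) mod 11; (9|11)=+1, (7|11)=-1; (−1)^{2·0·5}·(+1)^0·(-1)^2 = +1.
v=41: a=41^1·(≡9), b=41^0·(≡9) mod 41; (9|41)=+1, (9|41)=+1; (−1)^{1·0·20}·(+1)^0·(+1)^1 = +1.
v=31: a=31^12·(≡13), b=31^4·(≡21) mod 31; (13|31)=-1, (21|31)=-1; (−1)^{12·4·15}·(-1)^4·(-1)^12 = +1.
v=2: v_2(a)=-18, v_2(b)=2; units ≡ 3, 3 (mod 8); ε·ε+αω+βω = 1·1+-18·1+2·1 ≡ 1  ⇒  (a,b)_2 = -1.
v=23: a=23^3·(≡4), b=23^1·(≡17) mod 23; (4|23)=+1, (17|23)=-1; (−1)^{3·1·11}·(+1)^1·(-1)^3 = +1.
v=3: a=3^8·(≡2), b=3^6·(≡1) mod 3; (2|3)=-1, (1|3)=+1; (−1)^{8·6·1}·(-1)^6·(+1)^8 = +1.
v=13: a=13^-6·(≡7), b=13^-2·(≡8) mod 13; (7|13)=-1, (8|13)=-1; (−1)^{-6·-2·6}·(-1)^-2·(-1)^-6 = +1.
|Ram(-561085, 117691)| = 2, even; anisotropic at {2, 43}.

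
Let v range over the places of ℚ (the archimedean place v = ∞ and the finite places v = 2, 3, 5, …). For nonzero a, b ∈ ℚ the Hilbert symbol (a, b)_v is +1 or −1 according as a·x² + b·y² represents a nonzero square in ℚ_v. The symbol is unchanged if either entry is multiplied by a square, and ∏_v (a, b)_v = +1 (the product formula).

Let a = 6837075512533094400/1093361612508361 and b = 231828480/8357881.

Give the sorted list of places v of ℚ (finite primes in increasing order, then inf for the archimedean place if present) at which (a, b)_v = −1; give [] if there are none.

(a, b) ≡ (129, 2795) mod (ℚ^×)²; places V = {2, 3, 5, 7, 11, 13, 23, 43, 59, ∞}.
(a,b)_3: α=5, u≡1; β=4, v≡2 (mod 3); (1|3)=+1, (2|3)=-1; sign (−1)^0·+1^4·-1^5 = -1.
(a,b)_2: α=12, β=10; u≡1, v≡3 (mod 8); ε(u)ε(v)=0·1, αω(v)=12·1, βω(u)=10·0; sum ≡ 0  ⇒  +1.
(a,b)_59: α=-6, u≡23; β=-2, v≡45 (mod 59); (23|59)=-1, (45|59)=+1; sign (−1)^0·-1^-2·+1^-6 = +1.
(a,b)_11: α=2, u≡8; β=0, v≡1 (mod 11); (8|11)=-1, (1|11)=+1; sign (−1)^0·-1^0·+1^2 = +1.
(a,b)_∞: sgn(129)=+, sgn(2795)=+, so +1.
(a,b)_5: α=2, u≡1; β=1, v≡1 (mod 5); (1|5)=+1, (1|5)=+1; sign (−1)^0·+1^1·+1^2 = +1.
(a,b)_23: α=-2, u≡17; β=0, v≡1 (mod 23); (17|23)=-1, (1|23)=+1; sign (−1)^0·-1^0·+1^-2 = +1.
(a,b)_13: α=4, u≡10; β=1, v≡11 (mod 13); (10|13)=+1, (11|13)=-1; sign (−1)^0·+1^1·-1^4 = +1.
(a,b)_43: α=3, u≡2; β=1, v≡26 (mod 43); (2|43)=-1, (26|43)=-1; sign (−1)^1·-1^1·-1^3 = -1.
(a,b)_7: α=-2, u≡3; β=-4, v≡1 (mod 7); (3|7)=-1, (1|7)=+1; sign (−1)^0·-1^-4·+1^-2 = +1.
Ram(129, 2795) = {3, 43}; no ℚ_3-point on the conic.

[3, 43]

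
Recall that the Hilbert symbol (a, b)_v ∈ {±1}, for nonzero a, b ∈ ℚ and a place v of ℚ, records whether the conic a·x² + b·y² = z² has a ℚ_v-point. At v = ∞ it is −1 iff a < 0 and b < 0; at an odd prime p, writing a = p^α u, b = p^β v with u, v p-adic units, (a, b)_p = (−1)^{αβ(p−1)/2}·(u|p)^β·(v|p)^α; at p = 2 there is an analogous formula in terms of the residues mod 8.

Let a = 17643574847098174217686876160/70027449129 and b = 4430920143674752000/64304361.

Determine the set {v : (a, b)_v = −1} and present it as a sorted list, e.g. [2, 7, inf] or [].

Mod squares: a ≡ 215, b ≡ 230695. Check v ∈ {∞, 2, 3, 5, 7, 11, 13, 29, 37, 43}.
v=43: a=43^5·(≡27), b=43^3·(≡42) mod 43; (27|43)=-1, (42|43)=-1; (−1)^{5·3·21}·(-1)^3·(-1)^5 = -1.
v=2: v_2(a)=20, v_2(b)=10; units ≡ 7, 7 (mod 8); ε·ε+αω+βω = 1·1+20·0+10·0 ≡ 1  ⇒  (a,b)_2 = -1.
v=11: a=11^-4·(≡6), b=11^-2·(≡1) mod 11; (6|11)=-1, (1|11)=+1; (−1)^{-4·-2·5}·(-1)^-2·(+1)^-4 = +1.
v=29: a=29^2·(≡10), b=29^1·(≡24) mod 29; (10|29)=-1, (24|29)=+1; (−1)^{2·1·14}·(-1)^1·(+1)^2 = -1.
v=∞: 215 > 0 and 230695 > 0  ⇒  (a,b)_∞ = +1.
v=37: a=37^2·(≡21), b=37^1·(≡22) mod 37; (21|37)=+1, (22|37)=-1; (−1)^{2·1·18}·(+1)^1·(-1)^2 = +1.
v=13: a=13^2·(≡11), b=13^2·(≡1) mod 13; (11|13)=-1, (1|13)=+1; (−1)^{2·2·6}·(-1)^2·(+1)^2 = +1.
v=5: a=5^1·(≡3), b=5^3·(≡1) mod 5; (3|5)=-1, (1|5)=+1; (−1)^{1·3·2}·(-1)^3·(+1)^1 = -1.
v=3: a=3^-14·(≡2), b=3^-12·(≡1) mod 3; (2|3)=-1, (1|3)=+1; (−1)^{-14·-12·1}·(-1)^-12·(+1)^-14 = +1.
v=7: a=7^6·(≡3), b=7^4·(≡5) mod 7; (3|7)=-1, (5|7)=-1; (−1)^{6·4·3}·(-1)^4·(-1)^6 = +1.
|Ram(215, 230695)| = 4, even; anisotropic at {2, 5, 29, 43}.

[2, 5, 29, 43]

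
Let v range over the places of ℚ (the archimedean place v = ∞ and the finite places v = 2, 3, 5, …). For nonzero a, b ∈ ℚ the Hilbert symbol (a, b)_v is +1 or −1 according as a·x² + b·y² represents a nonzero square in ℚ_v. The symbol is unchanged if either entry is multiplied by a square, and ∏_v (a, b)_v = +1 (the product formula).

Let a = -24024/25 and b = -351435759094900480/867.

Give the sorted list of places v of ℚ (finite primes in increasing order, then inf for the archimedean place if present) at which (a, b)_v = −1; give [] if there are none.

(a, b) ≡ (-6006, -165) mod (ℚ^×)²; places V = {2, 3, 5, 7, 11, 13, 17, 23, 31, ∞}.
(a,b)_23: α=0, u≡17; β=2, v≡11 (mod 23); (17|23)=-1, (11|23)=-1; sign (−1)^0·-1^2·-1^0 = +1.
(a,b)_5: α=-2, u≡1; β=1, v≡2 (mod 5); (1|5)=+1, (2|5)=-1; sign (−1)^0·+1^1·-1^-2 = +1.
(a,b)_7: α=1, u≡3; β=4, v≡6 (mod 7); (3|7)=-1, (6|7)=-1; sign (−1)^0·-1^4·-1^1 = -1.
(a,b)_11: α=1, u≡9; β=3, v≡8 (mod 11); (9|11)=+1, (8|11)=-1; sign (−1)^1·+1^3·-1^1 = +1.
(a,b)_∞: sgn(-6006)=−, sgn(-165)=−, so -1.
(a,b)_31: α=0, u≡5; β=2, v≡12 (mod 31); (5|31)=+1, (12|31)=-1; sign (−1)^0·+1^2·-1^0 = +1.
(a,b)_3: α=1, u≡2; β=-1, v≡2 (mod 3); (2|3)=-1, (2|3)=-1; sign (−1)^1·-1^-1·-1^1 = -1.
(a,b)_17: α=0, u≡6; β=-2, v≡5 (mod 17); (6|17)=-1, (5|17)=-1; sign (−1)^0·-1^-2·-1^0 = +1.
(a,b)_13: α=1, u≡2; β=2, v≡10 (mod 13); (2|13)=-1, (10|13)=+1; sign (−1)^0·-1^2·+1^1 = +1.
(a,b)_2: α=3, β=8; u≡5, v≡3 (mod 8); ε(u)ε(v)=0·1, αω(v)=3·1, βω(u)=8·1; sum ≡ 1  ⇒  -1.
Ram(-6006, -165) = {2, 3, 7, ∞}; no ℚ_2-point on the conic.

[2, 3, 7, inf]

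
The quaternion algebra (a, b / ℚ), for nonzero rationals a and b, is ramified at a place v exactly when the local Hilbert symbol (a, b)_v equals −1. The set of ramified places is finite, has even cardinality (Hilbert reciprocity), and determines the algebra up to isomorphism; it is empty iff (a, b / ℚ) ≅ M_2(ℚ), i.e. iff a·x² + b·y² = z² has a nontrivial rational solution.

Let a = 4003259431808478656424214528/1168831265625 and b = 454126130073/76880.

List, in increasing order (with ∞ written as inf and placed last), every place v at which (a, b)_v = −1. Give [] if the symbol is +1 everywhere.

(a, b) ≡ (8602, 2860165) mod (ℚ^×)²; places V = {2, 3, 5, 7, 11, 17, 19, 23, 31, ∞}.
(a,b)_∞: sgn(8602)=+, sgn(2860165)=+, so +1.
(a,b)_31: α=-4, u≡26; β=-2, v≡23 (mod 31); (26|31)=-1, (23|31)=-1; sign (−1)^0·-1^-2·-1^-4 = +1.
(a,b)_23: α=3, u≡18; β=1, v≡14 (mod 23); (18|23)=+1, (14|23)=-1; sign (−1)^1·+1^1·-1^3 = +1.
(a,b)_2: α=15, β=-4; u≡5, v≡5 (mod 8); ε(u)ε(v)=0·0, αω(v)=15·1, βω(u)=-4·1; sum ≡ 1  ⇒  -1.
(a,b)_7: α=4, u≡5; β=1, v≡3 (mod 7); (5|7)=-1, (3|7)=-1; sign (−1)^0·-1^1·-1^4 = -1.
(a,b)_11: α=9, u≡9; β=3, v≡8 (mod 11); (9|11)=+1, (8|11)=-1; sign (−1)^1·+1^3·-1^9 = +1.
(a,b)_3: α=-4, u≡1; β=8, v≡1 (mod 3); (1|3)=+1, (1|3)=+1; sign (−1)^0·+1^8·+1^-4 = +1.
(a,b)_17: α=3, u≡1; β=1, v≡15 (mod 17); (1|17)=+1, (15|17)=+1; sign (−1)^0·+1^1·+1^3 = +1.
(a,b)_19: α=2, u≡15; β=1, v≡1 (mod 19); (15|19)=-1, (1|19)=+1; sign (−1)^0·-1^1·+1^2 = -1.
(a,b)_5: α=-6, u≡3; β=-1, v≡3 (mod 5); (3|5)=-1, (3|5)=-1; sign (−1)^0·-1^-1·-1^-6 = -1.
(8602, 2860165 / ℚ) ramifies at {2, 5, 7, 19}: a division algebra.

[2, 5, 7, 19]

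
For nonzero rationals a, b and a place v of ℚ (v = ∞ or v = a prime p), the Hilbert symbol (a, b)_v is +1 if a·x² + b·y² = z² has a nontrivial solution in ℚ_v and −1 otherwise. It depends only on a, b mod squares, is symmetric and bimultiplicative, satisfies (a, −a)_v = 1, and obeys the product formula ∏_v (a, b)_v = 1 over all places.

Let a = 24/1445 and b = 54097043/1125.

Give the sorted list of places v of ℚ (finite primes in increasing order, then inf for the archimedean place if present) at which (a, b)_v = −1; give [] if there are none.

Mod squares: a ≡ 30, b ≡ 7735. Check v ∈ {∞, 2, 3, 5, 7, 11, 13, 17}.
v=11: a=11^0·(≡6), b=11^2·(≡7) mod 11; (6|11)=-1, (7|11)=-1; (−1)^{0·2·5}·(-1)^2·(-1)^0 = +1.
v=2: v_2(a)=3, v_2(b)=0; units ≡ 7, 7 (mod 8); ε·ε+αω+βω = 1·1+3·0+0·0 ≡ 1  ⇒  (a,b)_2 = -1.
v=7: a=7^0·(≡1), b=7^1·(≡6) mod 7; (1|7)=+1, (6|7)=-1; (−1)^{0·1·3}·(+1)^1·(-1)^0 = +1.
v=17: a=17^-2·(≡15), b=17^3·(≡4) mod 17; (15|17)=+1, (4|17)=+1; (−1)^{-2·3·8}·(+1)^3·(+1)^-2 = +1.
v=3: a=3^1·(≡1), b=3^-2·(≡1) mod 3; (1|3)=+1, (1|3)=+1; (−1)^{1·-2·1}·(+1)^-2·(+1)^1 = +1.
v=5: a=5^-1·(≡1), b=5^-3·(≡2) mod 5; (1|5)=+1, (2|5)=-1; (−1)^{-1·-3·2}·(+1)^-3·(-1)^-1 = -1.
v=∞: 30 > 0 and 7735 > 0  ⇒  (a,b)_∞ = +1.
v=13: a=13^0·(≡12), b=13^1·(≡9) mod 13; (12|13)=+1, (9|13)=+1; (−1)^{0·1·6}·(+1)^1·(+1)^0 = +1.
(30, 7735 / ℚ) ramifies at {2, 5}: a division algebra.

[2, 5]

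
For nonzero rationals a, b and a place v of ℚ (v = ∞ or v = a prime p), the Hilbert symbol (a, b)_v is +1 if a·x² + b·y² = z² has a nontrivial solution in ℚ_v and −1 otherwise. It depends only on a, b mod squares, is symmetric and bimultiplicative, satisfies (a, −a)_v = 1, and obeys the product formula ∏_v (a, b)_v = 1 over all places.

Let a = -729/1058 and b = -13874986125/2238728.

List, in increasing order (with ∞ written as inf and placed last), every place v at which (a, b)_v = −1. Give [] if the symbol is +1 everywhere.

(a, b) ≡ (-2, -10010) mod (ℚ^×)²; places V = {2, 3, 5, 7, 11, 13, 23, 37, ∞}.
(a,b)_∞: sgn(-2)=−, sgn(-10010)=−, so -1.
(a,b)_5: α=0, u≡2; β=3, v≡2 (mod 5); (2|5)=-1, (2|5)=-1; sign (−1)^0·-1^3·-1^0 = -1.
(a,b)_11: α=0, u≡4; β=1, v≡3 (mod 11); (4|11)=+1, (3|11)=+1; sign (−1)^0·+1^1·+1^0 = +1.
(a,b)_37: α=0, u≡19; β=2, v≡29 (mod 37); (19|37)=-1, (29|37)=-1; sign (−1)^0·-1^2·-1^0 = +1.
(a,b)_13: α=0, u≡5; β=1, v≡4 (mod 13); (5|13)=-1, (4|13)=+1; sign (−1)^0·-1^1·+1^0 = -1.
(a,b)_7: α=0, u≡6; β=1, v≡3 (mod 7); (6|7)=-1, (3|7)=-1; sign (−1)^0·-1^1·-1^0 = -1.
(a,b)_2: α=-1, β=-3; u≡7, v≡3 (mod 8); ε(u)ε(v)=1·1, αω(v)=-1·1, βω(u)=-3·0; sum ≡ 0  ⇒  +1.
(a,b)_23: α=-2, u≡15; β=-4, v≡2 (mod 23); (15|23)=-1, (2|23)=+1; sign (−1)^0·-1^-4·+1^-2 = +1.
(a,b)_3: α=6, u≡1; β=4, v≡1 (mod 3); (1|3)=+1, (1|3)=+1; sign (−1)^0·+1^4·+1^6 = +1.
|Ram(-2, -10010)| = 4, even; anisotropic at {5, 7, 13, ∞}.

[5, 7, 13, inf]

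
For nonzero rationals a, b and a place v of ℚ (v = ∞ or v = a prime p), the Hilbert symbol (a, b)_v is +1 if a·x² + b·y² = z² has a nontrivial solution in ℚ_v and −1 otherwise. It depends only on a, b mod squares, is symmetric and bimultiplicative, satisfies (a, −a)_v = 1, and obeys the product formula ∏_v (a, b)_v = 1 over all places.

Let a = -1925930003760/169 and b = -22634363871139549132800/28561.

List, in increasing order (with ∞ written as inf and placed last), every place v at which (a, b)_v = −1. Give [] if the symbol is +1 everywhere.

[2, 5, 7, 19, 29, inf]

Mod squares: a ≡ -70035, b ≡ -2622. Check v ∈ {∞, 2, 3, 5, 7, 13, 19, 23, 29}.
v=3: a=3^3·(≡1), b=3^5·(≡2) mod 3; (1|3)=+1, (2|3)=-1; (−1)^{3·5·1}·(+1)^5·(-1)^3 = +1.
v=2: v_2(a)=4, v_2(b)=11; units ≡ 5, 1 (mod 8); ε·ε+αω+βω = 0·0+4·0+11·1 ≡ 1  ⇒  (a,b)_2 = -1.
v=5: a=5^1·(≡2), b=5^2·(≡3) mod 5; (2|5)=-1, (3|5)=-1; (−1)^{1·2·2}·(-1)^2·(-1)^1 = -1.
v=23: a=23^3·(≡7), b=23^5·(≡2) mod 23; (7|23)=-1, (2|23)=+1; (−1)^{3·5·11}·(-1)^5·(+1)^3 = +1.
v=29: a=29^1·(≡11), b=29^2·(≡3) mod 29; (11|29)=-1, (3|29)=-1; (−1)^{1·2·14}·(-1)^2·(-1)^1 = -1.
v=7: a=7^1·(≡5), b=7^2·(≡5) mod 7; (5|7)=-1, (5|7)=-1; (−1)^{1·2·3}·(-1)^2·(-1)^1 = -1.
v=19: a=19^2·(≡12), b=19^3·(≡18) mod 19; (12|19)=-1, (18|19)=-1; (−1)^{2·3·9}·(-1)^3·(-1)^2 = -1.
v=13: a=13^-2·(≡4), b=13^-4·(≡12) mod 13; (4|13)=+1, (12|13)=+1; (−1)^{-2·-4·6}·(+1)^-4·(+1)^-2 = +1.
v=∞: -70035 < 0 and -2622 < 0  ⇒  (a,b)_∞ = -1.
(-70035, -2622 / ℚ) ramifies at {2, 5, 7, 19, 29, ∞}: a division algebra.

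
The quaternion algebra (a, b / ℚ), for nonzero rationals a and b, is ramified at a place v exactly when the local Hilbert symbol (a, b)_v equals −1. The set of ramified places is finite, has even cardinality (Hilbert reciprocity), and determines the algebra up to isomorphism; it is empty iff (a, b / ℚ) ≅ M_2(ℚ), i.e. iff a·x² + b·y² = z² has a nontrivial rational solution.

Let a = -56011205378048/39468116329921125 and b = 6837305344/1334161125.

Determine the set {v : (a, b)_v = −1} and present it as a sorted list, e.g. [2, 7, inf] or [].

Mod squares: a ≡ -10, b ≡ 5. Check v ∈ {∞, 2, 3, 5, 7, 11, 17, 19, 37}.
v=2: v_2(a)=29, v_2(b)=16; units ≡ 3, 5 (mod 8); ε·ε+αω+βω = 1·0+29·1+16·1 ≡ 1  ⇒  (a,b)_2 = -1.
v=∞: -10 < 0 and 5 > 0  ⇒  (a,b)_∞ = +1.
v=37: a=37^-2·(≡4), b=37^0·(≡17) mod 37; (4|37)=+1, (17|37)=-1; (−1)^{-2·0·18}·(+1)^0·(-1)^-2 = +1.
v=11: a=11^-4·(≡1), b=11^-4·(≡1) mod 11; (1|11)=+1, (1|11)=+1; (−1)^{-4·-4·5}·(+1)^-4·(+1)^-4 = +1.
v=3: a=3^-8·(≡2), b=3^-6·(≡2) mod 3; (2|3)=-1, (2|3)=-1; (−1)^{-8·-6·1}·(-1)^-6·(-1)^-8 = +1.
v=7: a=7^-4·(≡1), b=7^0·(≡3) mod 7; (1|7)=+1, (3|7)=-1; (−1)^{-4·0·3}·(+1)^0·(-1)^-4 = +1.
v=19: a=19^2·(≡6), b=19^2·(≡7) mod 19; (6|19)=+1, (7|19)=+1; (−1)^{2·2·9}·(+1)^2·(+1)^2 = +1.
v=17: a=17^2·(≡14), b=17^2·(≡7) mod 17; (14|17)=-1, (7|17)=-1; (−1)^{2·2·8}·(-1)^2·(-1)^2 = +1.
v=5: a=5^-3·(≡3), b=5^-3·(≡1) mod 5; (3|5)=-1, (1|5)=+1; (−1)^{-3·-3·2}·(-1)^-3·(+1)^-3 = -1.
|Ram(-10, 5)| = 2, even; anisotropic at {2, 5}.

[2, 5]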